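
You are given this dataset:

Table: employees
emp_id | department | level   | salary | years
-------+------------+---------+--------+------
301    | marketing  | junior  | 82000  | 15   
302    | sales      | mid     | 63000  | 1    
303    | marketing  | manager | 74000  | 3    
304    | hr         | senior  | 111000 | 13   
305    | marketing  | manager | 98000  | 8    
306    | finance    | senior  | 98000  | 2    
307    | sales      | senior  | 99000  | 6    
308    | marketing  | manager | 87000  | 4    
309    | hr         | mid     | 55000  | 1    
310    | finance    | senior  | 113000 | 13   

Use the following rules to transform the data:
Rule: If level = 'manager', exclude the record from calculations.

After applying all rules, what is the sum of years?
51

Step 1: Identify records where level = 'manager'
Step 2: The excluded records sum to 15
Step 3: Original total years = 66
Step 4: Remaining total = 66 - 15 = 51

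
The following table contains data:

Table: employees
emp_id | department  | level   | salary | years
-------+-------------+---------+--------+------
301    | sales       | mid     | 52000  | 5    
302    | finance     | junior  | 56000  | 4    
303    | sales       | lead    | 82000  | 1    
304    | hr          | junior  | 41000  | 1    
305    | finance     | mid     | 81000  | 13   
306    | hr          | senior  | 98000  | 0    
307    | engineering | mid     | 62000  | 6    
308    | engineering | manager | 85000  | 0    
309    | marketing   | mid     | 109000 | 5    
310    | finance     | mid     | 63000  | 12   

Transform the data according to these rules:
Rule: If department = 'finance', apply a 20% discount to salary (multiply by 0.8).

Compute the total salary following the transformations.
689000.0

Step 1: Records with department = 'finance' have total salary = 200000
Step 2: Apply multiplier: 200000 × 0.8 = 160000.0
Step 3: Other records total: 529000
Step 4: Final sum = 160000.0 + 529000 = 689000.0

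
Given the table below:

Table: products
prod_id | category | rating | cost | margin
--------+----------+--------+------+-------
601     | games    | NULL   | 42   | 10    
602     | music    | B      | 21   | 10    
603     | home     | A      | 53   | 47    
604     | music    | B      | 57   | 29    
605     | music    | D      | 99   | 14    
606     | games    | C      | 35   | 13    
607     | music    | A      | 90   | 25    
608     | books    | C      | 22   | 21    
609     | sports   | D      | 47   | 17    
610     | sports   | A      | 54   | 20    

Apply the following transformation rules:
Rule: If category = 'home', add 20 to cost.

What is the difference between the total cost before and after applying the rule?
20

Step 1: Original sum of cost = 520
Step 2: 1 records have category = 'home'
Step 3: Each affected record changes by 20
Step 4: Total change = 1 × 20 = 20
Step 5: New sum = 520 + 20 = 540
Step 6: Difference = |540 - 520| = 20
        (Sum increased by 20)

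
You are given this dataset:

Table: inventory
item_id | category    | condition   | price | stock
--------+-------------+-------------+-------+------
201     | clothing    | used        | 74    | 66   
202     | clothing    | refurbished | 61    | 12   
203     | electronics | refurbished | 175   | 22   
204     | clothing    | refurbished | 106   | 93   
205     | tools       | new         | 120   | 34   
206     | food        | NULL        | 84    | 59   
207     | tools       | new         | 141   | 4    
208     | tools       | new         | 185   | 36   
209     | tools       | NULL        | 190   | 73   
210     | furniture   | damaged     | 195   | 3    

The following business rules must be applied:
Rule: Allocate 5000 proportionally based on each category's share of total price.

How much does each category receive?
clothing: 905.33, electronics: 657.4, food: 315.55, furniture: 732.53, tools: 2389.18

Step 1: Calculate total price = 1331
Step 2: Calculate each category's proportion:
  clothing: 241/1331 = 18.11% → 905.33
  electronics: 175/1331 = 13.15% → 657.4
  food: 84/1331 = 6.31% → 315.55
  furniture: 195/1331 = 14.65% → 732.53
  tools: 636/1331 = 47.78% → 2389.18
Step 3: Verify: sum of allocations ≈ 5000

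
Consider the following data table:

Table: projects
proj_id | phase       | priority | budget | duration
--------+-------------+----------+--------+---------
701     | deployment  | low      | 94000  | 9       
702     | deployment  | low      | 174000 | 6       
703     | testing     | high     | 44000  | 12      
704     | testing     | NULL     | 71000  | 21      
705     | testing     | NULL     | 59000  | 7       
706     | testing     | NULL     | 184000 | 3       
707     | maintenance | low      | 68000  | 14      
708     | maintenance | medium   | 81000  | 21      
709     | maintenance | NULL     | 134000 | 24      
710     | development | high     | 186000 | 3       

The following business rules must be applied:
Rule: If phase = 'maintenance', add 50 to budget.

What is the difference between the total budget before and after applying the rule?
150

Step 1: Original sum of budget = 1095000
Step 2: 3 records have phase = 'maintenance'
Step 3: Each affected record changes by 50
Step 4: Total change = 3 × 50 = 150
Step 5: New sum = 1095000 + 150 = 1095150
Step 6: Difference = |1095150 - 1095000| = 150
        (Sum increased by 150)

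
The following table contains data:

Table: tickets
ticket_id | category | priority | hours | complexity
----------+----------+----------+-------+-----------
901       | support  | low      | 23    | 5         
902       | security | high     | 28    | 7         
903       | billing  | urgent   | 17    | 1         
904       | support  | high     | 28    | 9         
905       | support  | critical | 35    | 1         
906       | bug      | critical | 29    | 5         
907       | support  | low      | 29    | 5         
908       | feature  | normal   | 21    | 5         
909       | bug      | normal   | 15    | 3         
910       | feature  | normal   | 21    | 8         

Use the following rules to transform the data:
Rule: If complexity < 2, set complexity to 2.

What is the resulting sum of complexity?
51

Step 1: 2 records have complexity < 2
Step 2: These records originally summed to 2
Step 3: After setting to minimum: 2 × 2 = 4
Step 4: Unaffected records sum: 47
Step 5: Final sum = 4 + 47 = 51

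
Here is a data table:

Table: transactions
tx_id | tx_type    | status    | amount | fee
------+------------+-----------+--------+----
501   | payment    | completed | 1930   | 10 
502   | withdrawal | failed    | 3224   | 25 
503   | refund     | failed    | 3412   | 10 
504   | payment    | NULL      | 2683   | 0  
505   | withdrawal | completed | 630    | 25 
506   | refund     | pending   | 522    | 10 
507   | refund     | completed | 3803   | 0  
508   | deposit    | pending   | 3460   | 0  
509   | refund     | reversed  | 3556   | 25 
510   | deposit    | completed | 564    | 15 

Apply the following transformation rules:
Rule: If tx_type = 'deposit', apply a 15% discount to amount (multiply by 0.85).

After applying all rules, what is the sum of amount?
23180.4

Step 1: Records with tx_type = 'deposit' have total amount = 4024
Step 2: Apply multiplier: 4024 × 0.85 = 3420.4
Step 3: Other records total: 19760
Step 4: Final sum = 3420.4 + 19760 = 23180.4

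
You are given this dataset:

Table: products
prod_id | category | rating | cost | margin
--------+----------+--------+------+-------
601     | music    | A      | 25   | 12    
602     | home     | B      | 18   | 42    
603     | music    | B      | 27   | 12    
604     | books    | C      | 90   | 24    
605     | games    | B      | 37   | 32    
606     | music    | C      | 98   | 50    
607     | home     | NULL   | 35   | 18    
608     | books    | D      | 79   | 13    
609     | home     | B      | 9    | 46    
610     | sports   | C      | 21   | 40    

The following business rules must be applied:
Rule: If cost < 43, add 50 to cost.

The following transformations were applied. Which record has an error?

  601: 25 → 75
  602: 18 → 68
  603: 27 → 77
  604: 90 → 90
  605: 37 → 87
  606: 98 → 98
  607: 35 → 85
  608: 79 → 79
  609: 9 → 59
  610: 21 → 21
Record 610 has an error. The correct transformed value should be 71, not 21.

Step 1: Check each record against the rule
Step 2: Record 610 has cost = 21
Step 3: Since 21 < 43, the bonus should have been applied
Step 4: Correct value = 71, but claimed value = 21
Conclusion: Record 610 has the error.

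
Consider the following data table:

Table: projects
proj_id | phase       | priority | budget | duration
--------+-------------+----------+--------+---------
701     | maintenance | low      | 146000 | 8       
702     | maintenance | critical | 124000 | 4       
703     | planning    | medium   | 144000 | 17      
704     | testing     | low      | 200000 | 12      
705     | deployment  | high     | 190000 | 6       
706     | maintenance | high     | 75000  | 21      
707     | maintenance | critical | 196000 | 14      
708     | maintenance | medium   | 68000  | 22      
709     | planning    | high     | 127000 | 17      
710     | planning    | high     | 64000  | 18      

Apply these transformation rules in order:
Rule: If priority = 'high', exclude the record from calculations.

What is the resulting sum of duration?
77

Step 1: Identify records where priority = 'high'
Step 2: The excluded records sum to 62
Step 3: Original total duration = 139
Step 4: Remaining total = 139 - 62 = 77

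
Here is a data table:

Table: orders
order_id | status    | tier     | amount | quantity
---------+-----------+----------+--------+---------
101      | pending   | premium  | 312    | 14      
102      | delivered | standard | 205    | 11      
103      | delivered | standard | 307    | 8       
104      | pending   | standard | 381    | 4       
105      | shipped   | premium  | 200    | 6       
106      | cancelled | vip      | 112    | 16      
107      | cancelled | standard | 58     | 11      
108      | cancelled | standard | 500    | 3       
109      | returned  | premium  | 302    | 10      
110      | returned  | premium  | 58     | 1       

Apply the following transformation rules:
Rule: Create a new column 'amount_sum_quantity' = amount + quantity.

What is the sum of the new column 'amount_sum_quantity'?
2519

Step 1: For each record, compute amount + quantity
Example calculations:
  312 + 14 = 326
  205 + 11 = 216
  307 + 8 = 315
  ...
Step 2: Sum all derived values
Step 3: Total = 2519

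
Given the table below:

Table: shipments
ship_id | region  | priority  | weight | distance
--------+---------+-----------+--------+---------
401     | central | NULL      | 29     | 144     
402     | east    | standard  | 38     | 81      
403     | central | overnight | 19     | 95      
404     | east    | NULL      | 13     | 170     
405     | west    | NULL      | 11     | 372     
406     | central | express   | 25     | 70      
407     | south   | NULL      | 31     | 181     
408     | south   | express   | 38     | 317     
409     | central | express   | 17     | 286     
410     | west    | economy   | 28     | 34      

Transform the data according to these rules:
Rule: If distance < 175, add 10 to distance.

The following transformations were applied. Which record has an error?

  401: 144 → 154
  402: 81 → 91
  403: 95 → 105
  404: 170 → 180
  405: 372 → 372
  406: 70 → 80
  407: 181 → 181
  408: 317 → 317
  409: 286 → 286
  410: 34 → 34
Record 410 has an error. The correct transformed value should be 44, not 34.

Step 1: Check each record against the rule
Step 2: Record 410 has distance = 34
Step 3: Since 34 < 175, the bonus should have been applied
Step 4: Correct value = 44, but claimed value = 34
Conclusion: Record 410 has the error.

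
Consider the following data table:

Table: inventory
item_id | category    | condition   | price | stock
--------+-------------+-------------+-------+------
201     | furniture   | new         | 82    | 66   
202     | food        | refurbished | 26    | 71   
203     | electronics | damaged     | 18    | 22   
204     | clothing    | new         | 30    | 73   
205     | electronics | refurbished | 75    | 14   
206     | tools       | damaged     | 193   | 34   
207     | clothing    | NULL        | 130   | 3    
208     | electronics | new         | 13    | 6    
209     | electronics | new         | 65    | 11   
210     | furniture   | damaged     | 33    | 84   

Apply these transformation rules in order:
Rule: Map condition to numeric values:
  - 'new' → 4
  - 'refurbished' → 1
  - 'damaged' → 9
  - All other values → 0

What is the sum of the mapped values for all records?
45

Step 1: Apply mapping to each record
Step 2: Count by status:
  'new': 4 records × 4 = 16
  'refurbished': 2 records × 1 = 2
  'damaged': 3 records × 9 = 27
Step 3: Sum all mapped values = 45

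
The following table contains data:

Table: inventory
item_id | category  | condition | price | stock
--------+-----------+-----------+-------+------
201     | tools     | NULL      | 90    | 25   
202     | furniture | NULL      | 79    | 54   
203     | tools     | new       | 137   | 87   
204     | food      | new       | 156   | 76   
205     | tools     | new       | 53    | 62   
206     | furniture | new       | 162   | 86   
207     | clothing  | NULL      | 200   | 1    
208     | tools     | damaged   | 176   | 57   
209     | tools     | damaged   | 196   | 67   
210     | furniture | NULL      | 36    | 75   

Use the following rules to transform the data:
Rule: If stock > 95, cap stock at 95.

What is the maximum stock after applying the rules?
87

Step 1: Original maximum stock = 87
Step 2: Check cap of 95 against maximum
Step 3: No records exceed the cap (max 87 <= cap 95), so no capping applies
Step 4: Maximum after transformation = 87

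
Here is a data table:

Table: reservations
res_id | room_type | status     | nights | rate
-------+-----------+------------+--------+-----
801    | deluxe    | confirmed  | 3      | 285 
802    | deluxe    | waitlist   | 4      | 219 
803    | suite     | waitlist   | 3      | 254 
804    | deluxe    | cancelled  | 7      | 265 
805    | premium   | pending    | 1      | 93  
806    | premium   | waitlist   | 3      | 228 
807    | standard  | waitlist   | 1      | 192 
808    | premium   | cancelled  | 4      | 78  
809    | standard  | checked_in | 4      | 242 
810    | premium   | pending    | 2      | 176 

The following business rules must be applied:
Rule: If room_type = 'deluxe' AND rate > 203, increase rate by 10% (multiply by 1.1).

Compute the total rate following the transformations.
2108.9

Step 1: Find records where room_type = 'deluxe' AND rate > 203
Step 2: 3 records match, summing to 769
Step 3: After multiplier: 769 × 1.1 = 845.9
Step 4: Unaffected records sum: 1263
Step 5: Final sum = 845.9 + 1263 = 2108.9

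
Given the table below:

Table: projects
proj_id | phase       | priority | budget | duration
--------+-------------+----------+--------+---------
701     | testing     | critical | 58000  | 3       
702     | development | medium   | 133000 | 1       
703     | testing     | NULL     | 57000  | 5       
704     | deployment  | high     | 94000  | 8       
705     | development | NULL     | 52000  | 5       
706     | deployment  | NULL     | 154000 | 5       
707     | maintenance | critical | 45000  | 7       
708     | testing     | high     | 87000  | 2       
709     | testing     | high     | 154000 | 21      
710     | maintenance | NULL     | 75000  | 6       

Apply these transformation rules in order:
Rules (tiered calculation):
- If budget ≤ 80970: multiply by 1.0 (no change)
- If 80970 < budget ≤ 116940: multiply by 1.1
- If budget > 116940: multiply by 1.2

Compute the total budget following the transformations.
1015300.0

Step 1: Tier 1 (budget ≤ 80970): 5 records, sum = 287000 × 1.0 = 287000.0
Step 2: Tier 2 (80970 < budget ≤ 116940): 2 records, sum = 181000 × 1.1 = 199100.0
Step 3: Tier 3 (budget > 116940): 3 records, sum = 441000 × 1.2 = 529200.0
Step 4: Final sum = 287000.0 + 199100.0 + 529200.0 = 1015300.0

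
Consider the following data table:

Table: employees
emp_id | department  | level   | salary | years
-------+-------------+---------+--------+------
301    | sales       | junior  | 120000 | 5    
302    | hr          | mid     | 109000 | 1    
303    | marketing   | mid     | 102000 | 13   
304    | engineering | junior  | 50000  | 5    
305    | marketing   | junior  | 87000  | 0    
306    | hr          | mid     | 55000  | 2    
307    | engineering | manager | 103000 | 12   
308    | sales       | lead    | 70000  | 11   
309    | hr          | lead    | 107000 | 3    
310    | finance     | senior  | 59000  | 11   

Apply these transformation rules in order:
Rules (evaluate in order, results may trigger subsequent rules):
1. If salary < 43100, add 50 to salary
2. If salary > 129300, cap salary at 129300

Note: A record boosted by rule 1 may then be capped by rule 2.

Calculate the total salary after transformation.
862000

Step 1: Apply rule 1 to records with salary < 43100
  - 0 records get bonus of 50
  - Of these, 0 records then exceed 129300 and get capped
Step 2: Apply rule 2 to records with salary > 129300
  - 0 records (original) are capped
Step 3: Calculate final sum = 862000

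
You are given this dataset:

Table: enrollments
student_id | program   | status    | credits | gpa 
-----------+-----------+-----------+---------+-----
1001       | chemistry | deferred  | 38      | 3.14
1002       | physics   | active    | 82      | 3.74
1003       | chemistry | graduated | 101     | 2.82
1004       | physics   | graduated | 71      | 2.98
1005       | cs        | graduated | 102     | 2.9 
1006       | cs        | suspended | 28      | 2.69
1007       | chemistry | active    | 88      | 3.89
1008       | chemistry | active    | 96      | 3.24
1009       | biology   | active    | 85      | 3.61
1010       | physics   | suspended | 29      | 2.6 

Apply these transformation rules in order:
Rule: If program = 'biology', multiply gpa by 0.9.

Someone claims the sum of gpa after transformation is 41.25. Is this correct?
No, the correct result is 31.25.

Step 1: Calculate the correct sum after transformation
Step 2: Apply multiplier 0.9 to records where program = 'biology'
Step 3: Correct result = 31.25
Step 4: Claimed result = 41.25
Step 5: 31.25 ≠ 41.25
Conclusion: The claimed result is incorrect. The correct answer is 31.25.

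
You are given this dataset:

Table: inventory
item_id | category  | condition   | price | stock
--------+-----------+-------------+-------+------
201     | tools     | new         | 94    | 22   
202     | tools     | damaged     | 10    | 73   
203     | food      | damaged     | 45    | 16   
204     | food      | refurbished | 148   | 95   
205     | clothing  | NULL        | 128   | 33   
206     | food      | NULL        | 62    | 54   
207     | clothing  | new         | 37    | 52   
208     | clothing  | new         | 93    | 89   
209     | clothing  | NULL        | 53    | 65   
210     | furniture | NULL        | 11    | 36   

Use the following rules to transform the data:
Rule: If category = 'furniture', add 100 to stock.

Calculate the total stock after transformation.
635

Step 1: Count records where category = 'furniture': 1
Step 2: Total bonus added: 1 × 100 = 100
Step 3: Original sum of stock: 535
Step 4: Final sum = 535 + 100 = 635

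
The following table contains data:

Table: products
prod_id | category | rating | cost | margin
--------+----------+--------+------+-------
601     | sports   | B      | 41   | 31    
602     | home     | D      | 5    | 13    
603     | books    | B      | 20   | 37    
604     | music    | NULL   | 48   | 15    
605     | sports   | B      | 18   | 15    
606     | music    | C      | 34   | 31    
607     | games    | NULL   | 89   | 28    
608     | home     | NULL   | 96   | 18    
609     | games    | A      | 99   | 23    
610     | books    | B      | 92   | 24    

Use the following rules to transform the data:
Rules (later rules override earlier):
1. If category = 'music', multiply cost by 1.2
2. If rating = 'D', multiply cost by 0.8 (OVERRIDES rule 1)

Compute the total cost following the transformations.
557.4

Step 1: Rule 2 takes priority for records with rating = 'D'
  - 1 records: 5 × 0.8 = 4.0
Step 2: Rule 1 applies to remaining records with category = 'music'
  - 2 records: 82 × 1.2 = 98.4
Step 3: Other records unchanged: 455
Step 4: Final sum = 4.0 + 98.4 + 455 = 557.4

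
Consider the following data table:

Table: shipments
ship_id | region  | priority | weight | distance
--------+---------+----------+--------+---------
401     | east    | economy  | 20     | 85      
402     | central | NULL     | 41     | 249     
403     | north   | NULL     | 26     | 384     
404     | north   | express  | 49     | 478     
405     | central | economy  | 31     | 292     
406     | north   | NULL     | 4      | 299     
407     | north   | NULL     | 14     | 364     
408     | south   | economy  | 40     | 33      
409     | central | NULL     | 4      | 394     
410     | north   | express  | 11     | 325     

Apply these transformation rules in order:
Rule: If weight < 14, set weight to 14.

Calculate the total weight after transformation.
263

Step 1: 3 records have weight < 14
Step 2: These records originally summed to 19
Step 3: After setting to minimum: 3 × 14 = 42
Step 4: Unaffected records sum: 221
Step 5: Final sum = 42 + 221 = 263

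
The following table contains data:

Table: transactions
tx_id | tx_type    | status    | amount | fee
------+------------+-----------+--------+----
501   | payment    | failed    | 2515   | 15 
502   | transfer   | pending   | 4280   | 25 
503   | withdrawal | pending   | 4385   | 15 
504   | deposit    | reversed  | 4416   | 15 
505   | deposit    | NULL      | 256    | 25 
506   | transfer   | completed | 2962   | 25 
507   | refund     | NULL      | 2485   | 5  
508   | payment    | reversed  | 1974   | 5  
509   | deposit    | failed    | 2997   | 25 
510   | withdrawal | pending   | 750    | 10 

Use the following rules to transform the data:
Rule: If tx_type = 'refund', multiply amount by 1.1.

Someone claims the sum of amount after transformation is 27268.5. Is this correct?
Yes, the result is correct.

Step 1: Calculate the correct sum after transformation
Step 2: Apply multiplier 1.1 to records where tx_type = 'refund'
Step 3: Correct result = 27268.5
Step 4: Claimed result = 27268.5
Step 5: 27268.5 = 27268.5 ✓
Conclusion: The claimed result is correct.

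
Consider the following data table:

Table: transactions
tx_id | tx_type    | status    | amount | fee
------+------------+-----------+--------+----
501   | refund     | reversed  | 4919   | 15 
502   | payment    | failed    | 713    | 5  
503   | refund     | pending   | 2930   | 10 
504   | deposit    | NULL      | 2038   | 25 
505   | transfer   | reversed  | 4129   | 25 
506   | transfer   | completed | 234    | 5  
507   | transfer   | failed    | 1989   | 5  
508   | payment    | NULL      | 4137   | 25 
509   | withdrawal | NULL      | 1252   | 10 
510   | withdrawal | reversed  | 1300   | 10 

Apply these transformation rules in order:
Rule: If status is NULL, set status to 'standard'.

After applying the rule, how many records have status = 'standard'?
3

Step 1: Count records where status IS NULL
Step 2: Found 3 records with NULL status
Step 3: These records will have status set to 'standard'
Step 4: Records already having status = 'standard': 0
Step 5: Answer: 3 + 0 = 3 records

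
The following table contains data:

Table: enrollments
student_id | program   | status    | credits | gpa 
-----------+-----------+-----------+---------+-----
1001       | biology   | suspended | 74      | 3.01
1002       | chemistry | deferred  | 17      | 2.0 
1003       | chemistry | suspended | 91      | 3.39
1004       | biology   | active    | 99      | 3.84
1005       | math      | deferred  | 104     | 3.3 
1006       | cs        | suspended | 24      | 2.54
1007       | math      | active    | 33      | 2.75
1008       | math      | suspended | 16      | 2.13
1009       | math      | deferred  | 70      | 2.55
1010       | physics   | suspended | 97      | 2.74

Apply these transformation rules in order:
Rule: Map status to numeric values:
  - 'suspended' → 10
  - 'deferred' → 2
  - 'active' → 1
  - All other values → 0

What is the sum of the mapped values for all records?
58

Step 1: Apply mapping to each record
Step 2: Count by status:
  'suspended': 5 records × 10 = 50
  'deferred': 3 records × 2 = 6
  'active': 2 records × 1 = 2
Step 3: Sum all mapped values = 58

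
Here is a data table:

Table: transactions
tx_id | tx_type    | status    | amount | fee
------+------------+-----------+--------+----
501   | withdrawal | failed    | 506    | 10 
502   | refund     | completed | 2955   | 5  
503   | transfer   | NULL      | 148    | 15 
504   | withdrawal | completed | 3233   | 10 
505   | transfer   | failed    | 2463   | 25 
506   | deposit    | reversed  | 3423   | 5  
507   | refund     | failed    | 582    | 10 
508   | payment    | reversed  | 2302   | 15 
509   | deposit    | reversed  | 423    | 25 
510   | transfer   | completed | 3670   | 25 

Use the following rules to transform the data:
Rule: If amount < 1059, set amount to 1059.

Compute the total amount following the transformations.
22282

Step 1: 4 records have amount < 1059
Step 2: These records originally summed to 1659
Step 3: After setting to minimum: 4 × 1059 = 4236
Step 4: Unaffected records sum: 18046
Step 5: Final sum = 4236 + 18046 = 22282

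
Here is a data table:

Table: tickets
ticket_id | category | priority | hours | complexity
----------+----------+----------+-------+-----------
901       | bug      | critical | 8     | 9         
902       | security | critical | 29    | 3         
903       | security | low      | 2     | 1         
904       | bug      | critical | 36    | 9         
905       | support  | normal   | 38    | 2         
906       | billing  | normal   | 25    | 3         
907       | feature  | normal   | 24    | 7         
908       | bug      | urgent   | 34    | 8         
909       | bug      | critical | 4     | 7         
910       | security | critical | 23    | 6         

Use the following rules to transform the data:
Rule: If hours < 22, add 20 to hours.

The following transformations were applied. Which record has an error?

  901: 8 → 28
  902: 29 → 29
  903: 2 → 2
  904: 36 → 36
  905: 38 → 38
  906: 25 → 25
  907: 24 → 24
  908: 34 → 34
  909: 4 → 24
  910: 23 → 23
Record 903 has an error. The correct transformed value should be 22, not 2.

Step 1: Check each record against the rule
Step 2: Record 903 has hours = 2
Step 3: Since 2 < 22, the bonus should have been applied
Step 4: Correct value = 22, but claimed value = 2
Conclusion: Record 903 has the error.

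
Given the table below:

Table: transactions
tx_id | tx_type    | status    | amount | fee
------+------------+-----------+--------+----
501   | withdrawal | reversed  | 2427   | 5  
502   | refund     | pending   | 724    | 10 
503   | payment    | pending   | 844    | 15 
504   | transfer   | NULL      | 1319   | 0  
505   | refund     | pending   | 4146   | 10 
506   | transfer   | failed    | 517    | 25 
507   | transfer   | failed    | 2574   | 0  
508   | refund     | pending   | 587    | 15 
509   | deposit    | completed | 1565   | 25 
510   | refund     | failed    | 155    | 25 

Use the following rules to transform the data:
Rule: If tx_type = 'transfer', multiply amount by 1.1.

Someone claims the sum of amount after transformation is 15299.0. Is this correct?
Yes, the result is correct.

Step 1: Calculate the correct sum after transformation
Step 2: Apply multiplier 1.1 to records where tx_type = 'transfer'
Step 3: Correct result = 15299.0
Step 4: Claimed result = 15299.0
Step 5: 15299.0 = 15299.0 ✓
Conclusion: The claimed result is correct.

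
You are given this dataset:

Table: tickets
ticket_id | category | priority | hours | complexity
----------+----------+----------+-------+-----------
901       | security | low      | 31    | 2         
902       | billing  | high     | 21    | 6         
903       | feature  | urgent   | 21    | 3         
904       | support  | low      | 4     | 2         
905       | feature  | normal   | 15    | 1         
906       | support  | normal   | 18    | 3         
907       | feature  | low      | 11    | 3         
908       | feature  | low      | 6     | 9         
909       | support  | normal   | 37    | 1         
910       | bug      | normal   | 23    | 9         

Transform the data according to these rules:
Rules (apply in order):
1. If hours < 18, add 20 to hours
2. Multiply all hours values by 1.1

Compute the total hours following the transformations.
293.7

Step 1: Apply Rule 1 - Add 20 to records with hours < 18
  - 4 records affected: 36 + (4 × 20) = 116
  - Unaffected records: 151
  - Sum after Rule 1: 267
Step 2: Apply Rule 2 - Multiply all by 1.1
  - 267 × 1.1 = 293.7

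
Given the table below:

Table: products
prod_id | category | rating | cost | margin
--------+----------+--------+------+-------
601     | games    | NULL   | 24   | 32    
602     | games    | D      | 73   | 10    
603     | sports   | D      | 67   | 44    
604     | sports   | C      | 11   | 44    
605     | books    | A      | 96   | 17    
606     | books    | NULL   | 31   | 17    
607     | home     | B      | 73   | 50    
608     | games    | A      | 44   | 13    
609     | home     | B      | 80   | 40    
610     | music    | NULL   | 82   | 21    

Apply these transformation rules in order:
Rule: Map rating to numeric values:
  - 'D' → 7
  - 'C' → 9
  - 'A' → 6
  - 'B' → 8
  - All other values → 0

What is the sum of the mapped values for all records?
51

Step 1: Apply mapping to each record
Step 2: Count by status:
  'D': 2 records × 7 = 14
  'C': 1 records × 9 = 9
  'A': 2 records × 6 = 12
  'B': 2 records × 8 = 16
Step 3: Sum all mapped values = 51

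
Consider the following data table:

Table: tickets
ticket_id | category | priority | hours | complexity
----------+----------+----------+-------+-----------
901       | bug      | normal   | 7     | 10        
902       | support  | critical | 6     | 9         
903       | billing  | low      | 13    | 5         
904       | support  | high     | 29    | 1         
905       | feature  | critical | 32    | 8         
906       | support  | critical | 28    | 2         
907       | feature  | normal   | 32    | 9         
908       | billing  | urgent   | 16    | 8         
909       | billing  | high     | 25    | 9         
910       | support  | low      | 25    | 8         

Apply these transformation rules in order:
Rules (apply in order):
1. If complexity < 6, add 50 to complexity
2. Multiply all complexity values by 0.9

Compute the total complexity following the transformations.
197.1

Step 1: Apply Rule 1 - Add 50 to records with complexity < 6
  - 3 records affected: 8 + (3 × 50) = 158
  - Unaffected records: 61
  - Sum after Rule 1: 219
Step 2: Apply Rule 2 - Multiply all by 0.9
  - 219 × 0.9 = 197.1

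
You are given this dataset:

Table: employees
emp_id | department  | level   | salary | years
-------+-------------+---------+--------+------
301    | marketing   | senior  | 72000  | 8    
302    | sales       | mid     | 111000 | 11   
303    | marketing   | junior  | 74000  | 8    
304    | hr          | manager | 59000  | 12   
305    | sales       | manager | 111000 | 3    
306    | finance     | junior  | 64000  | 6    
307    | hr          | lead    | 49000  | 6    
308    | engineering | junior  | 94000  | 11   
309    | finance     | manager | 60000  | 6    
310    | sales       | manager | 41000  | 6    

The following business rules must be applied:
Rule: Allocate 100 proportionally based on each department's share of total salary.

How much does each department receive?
engineering: 12.79, finance: 16.87, hr: 14.69, marketing: 19.86, sales: 35.78

Step 1: Calculate total salary = 735000
Step 2: Calculate each department's proportion:
  engineering: 94000/735000 = 12.79% → 12.79
  finance: 124000/735000 = 16.87% → 16.87
  hr: 108000/735000 = 14.69% → 14.69
  marketing: 146000/735000 = 19.86% → 19.86
  sales: 263000/735000 = 35.78% → 35.78
Step 3: Verify: sum of allocations ≈ 100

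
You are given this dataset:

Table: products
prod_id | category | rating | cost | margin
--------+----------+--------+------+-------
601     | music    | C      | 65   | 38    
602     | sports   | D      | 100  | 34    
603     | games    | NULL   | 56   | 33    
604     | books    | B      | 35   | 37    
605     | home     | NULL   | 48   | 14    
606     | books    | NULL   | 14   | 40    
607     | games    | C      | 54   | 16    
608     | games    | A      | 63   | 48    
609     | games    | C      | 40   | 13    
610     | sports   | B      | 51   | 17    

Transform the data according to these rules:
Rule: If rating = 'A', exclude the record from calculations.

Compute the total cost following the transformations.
463

Step 1: Identify records where rating = 'A'
Step 2: The excluded records sum to 63
Step 3: Original total cost = 526
Step 4: Remaining total = 526 - 63 = 463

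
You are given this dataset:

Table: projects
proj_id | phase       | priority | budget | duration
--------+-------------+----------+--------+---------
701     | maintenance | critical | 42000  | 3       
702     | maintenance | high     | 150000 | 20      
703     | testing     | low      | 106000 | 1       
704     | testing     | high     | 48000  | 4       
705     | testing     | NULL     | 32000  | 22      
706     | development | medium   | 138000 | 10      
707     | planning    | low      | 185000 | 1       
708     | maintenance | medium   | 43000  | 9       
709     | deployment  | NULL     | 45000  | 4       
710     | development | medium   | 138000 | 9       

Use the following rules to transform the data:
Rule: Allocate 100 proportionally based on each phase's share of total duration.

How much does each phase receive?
deployment: 4.82, development: 22.89, maintenance: 38.55, planning: 1.2, testing: 32.53

Step 1: Calculate total duration = 83
Step 2: Calculate each phase's proportion:
  deployment: 4/83 = 4.82% → 4.82
  development: 19/83 = 22.89% → 22.89
  maintenance: 32/83 = 38.55% → 38.55
  planning: 1/83 = 1.20% → 1.2
  testing: 27/83 = 32.53% → 32.53
Step 3: Verify: sum of allocations ≈ 100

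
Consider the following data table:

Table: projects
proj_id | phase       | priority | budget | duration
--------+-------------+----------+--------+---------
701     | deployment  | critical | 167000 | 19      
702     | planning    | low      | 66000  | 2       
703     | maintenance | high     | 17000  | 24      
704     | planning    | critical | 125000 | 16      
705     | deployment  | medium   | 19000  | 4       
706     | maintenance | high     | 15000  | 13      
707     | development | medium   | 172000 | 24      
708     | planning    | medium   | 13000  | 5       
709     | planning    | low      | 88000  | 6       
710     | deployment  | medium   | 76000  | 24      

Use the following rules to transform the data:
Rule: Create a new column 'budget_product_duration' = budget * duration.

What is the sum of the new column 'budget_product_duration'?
12529000

Step 1: For each record, compute budget * duration
Example calculations:
  167000 * 19 = 3173000
  66000 * 2 = 132000
  17000 * 24 = 408000
  ...
Step 2: Sum all derived values
Step 3: Total = 12529000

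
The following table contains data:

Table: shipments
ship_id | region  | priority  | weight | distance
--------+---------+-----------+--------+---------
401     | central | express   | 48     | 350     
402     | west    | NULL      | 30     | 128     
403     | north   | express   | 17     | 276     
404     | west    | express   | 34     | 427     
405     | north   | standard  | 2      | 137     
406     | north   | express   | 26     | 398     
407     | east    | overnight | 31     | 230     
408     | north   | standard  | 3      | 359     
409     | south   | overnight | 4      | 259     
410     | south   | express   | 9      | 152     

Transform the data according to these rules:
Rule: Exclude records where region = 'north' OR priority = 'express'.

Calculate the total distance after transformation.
617

Step 1: Find records where region = 'north' OR priority = 'express'
Step 2: 7 records match, summing to 2099
Step 3: Original sum: 2716
Step 4: Remaining sum = 2716 - 2099 = 617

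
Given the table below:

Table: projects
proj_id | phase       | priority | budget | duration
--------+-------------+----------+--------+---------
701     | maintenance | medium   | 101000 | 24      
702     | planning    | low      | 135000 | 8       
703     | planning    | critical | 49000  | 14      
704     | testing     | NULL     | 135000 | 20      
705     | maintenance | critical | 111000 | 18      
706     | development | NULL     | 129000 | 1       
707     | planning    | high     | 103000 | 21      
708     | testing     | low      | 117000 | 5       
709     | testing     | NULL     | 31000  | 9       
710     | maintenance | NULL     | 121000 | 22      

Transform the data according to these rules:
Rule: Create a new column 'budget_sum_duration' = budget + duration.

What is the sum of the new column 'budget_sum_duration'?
1032142

Step 1: For each record, compute budget + duration
Example calculations:
  101000 + 24 = 101024
  135000 + 8 = 135008
  49000 + 14 = 49014
  ...
Step 2: Sum all derived values
Step 3: Total = 1032142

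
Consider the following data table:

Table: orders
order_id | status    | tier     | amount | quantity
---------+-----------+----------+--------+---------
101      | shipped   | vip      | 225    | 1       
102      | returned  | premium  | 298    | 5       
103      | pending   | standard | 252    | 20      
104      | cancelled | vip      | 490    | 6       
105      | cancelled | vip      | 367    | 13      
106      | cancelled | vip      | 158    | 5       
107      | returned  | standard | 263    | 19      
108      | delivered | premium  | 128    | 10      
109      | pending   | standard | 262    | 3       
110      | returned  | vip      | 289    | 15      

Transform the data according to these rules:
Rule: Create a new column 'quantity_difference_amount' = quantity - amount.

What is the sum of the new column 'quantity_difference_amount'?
-2635

Step 1: For each record, compute quantity - amount
Example calculations:
  1 - 225 = -224
  5 - 298 = -293
  20 - 252 = -232
  ...
Step 2: Sum all derived values
Step 3: Total = -2635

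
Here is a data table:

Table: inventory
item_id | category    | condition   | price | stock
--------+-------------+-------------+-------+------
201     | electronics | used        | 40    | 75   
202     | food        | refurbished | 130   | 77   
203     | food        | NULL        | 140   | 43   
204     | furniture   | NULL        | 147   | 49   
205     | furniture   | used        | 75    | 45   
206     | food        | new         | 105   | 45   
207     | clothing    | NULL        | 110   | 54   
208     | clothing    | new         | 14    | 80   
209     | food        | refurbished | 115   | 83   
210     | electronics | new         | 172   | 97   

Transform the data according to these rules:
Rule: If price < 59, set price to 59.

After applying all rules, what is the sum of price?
1112

Step 1: 2 records have price < 59
Step 2: These records originally summed to 54
Step 3: After setting to minimum: 2 × 59 = 118
Step 4: Unaffected records sum: 994
Step 5: Final sum = 118 + 994 = 1112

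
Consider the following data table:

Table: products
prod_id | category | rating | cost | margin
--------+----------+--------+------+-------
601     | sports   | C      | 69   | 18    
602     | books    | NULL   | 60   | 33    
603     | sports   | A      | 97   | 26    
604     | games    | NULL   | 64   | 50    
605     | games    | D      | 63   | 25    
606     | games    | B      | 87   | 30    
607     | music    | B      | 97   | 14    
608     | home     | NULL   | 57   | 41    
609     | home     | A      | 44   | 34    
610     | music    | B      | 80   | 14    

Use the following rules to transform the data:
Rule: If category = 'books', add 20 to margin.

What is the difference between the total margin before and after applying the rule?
20

Step 1: Original sum of margin = 285
Step 2: 1 records have category = 'books'
Step 3: Each affected record changes by 20
Step 4: Total change = 1 × 20 = 20
Step 5: New sum = 285 + 20 = 305
Step 6: Difference = |305 - 285| = 20
        (Sum increased by 20)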